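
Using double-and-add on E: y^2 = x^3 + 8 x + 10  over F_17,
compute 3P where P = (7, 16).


k = 3 = 11_2 (binary, LSB first: 11)
Double-and-add from P = (7, 16):
  bit 0 = 1: acc = O + (7, 16) = (7, 16)
  bit 1 = 1: acc = (7, 16) + (4, 15) = (8, 12)

3P = (8, 12)


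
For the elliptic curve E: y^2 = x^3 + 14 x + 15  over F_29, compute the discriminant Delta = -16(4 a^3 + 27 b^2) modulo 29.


4 a^3 + 27 b^2 = 4*14^3 + 27*15^2 = 10976 + 6075 = 17051
Delta = -16 * (17051) = -272816
Delta mod 29 = 16

Delta = 16 (mod 29)


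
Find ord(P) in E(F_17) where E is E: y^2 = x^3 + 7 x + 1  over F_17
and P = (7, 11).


Compute successive multiples of P until we hit O:
  1P = (7, 11)
  2P = (1, 14)
  3P = (5, 5)
  4P = (14, 2)
  5P = (15, 9)
  6P = (11, 7)
  7P = (0, 16)
  8P = (6, 15)
  ... (continuing to 24P)
  24P = O

ord(P) = 24


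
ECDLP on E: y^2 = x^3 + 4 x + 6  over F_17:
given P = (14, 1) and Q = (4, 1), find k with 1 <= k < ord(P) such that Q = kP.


Enumerate multiples of P until we hit Q = (4, 1):
  1P = (14, 1)
  2P = (4, 1)
Match found at i = 2.

k = 2


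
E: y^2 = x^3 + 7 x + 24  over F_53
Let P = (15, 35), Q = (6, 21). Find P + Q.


P != Q, so use the chord formula.
s = (y2 - y1) / (x2 - x1) = (39) / (44) mod 53 = 31
x3 = s^2 - x1 - x2 mod 53 = 31^2 - 15 - 6 = 39
y3 = s (x1 - x3) - y1 mod 53 = 31 * (15 - 39) - 35 = 16

P + Q = (39, 16)


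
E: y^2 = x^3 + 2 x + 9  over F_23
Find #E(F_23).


For each x in F_23, count y with y^2 = x^3 + 2 x + 9 mod 23:
  x = 0: RHS = 9, y in [3, 20]  -> 2 point(s)
  x = 1: RHS = 12, y in [9, 14]  -> 2 point(s)
  x = 4: RHS = 12, y in [9, 14]  -> 2 point(s)
  x = 5: RHS = 6, y in [11, 12]  -> 2 point(s)
  x = 8: RHS = 8, y in [10, 13]  -> 2 point(s)
  x = 12: RHS = 13, y in [6, 17]  -> 2 point(s)
  x = 13: RHS = 1, y in [1, 22]  -> 2 point(s)
  x = 18: RHS = 12, y in [9, 14]  -> 2 point(s)
  x = 19: RHS = 6, y in [11, 12]  -> 2 point(s)
  x = 22: RHS = 6, y in [11, 12]  -> 2 point(s)
Affine points: 20. Add the point at infinity: total = 21.

#E(F_23) = 21


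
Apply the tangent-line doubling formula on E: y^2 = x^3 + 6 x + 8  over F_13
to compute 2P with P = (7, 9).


Doubling: s = (3 x1^2 + a) / (2 y1)
s = (3*7^2 + 6) / (2*9) mod 13 = 2
x3 = s^2 - 2 x1 mod 13 = 2^2 - 2*7 = 3
y3 = s (x1 - x3) - y1 mod 13 = 2 * (7 - 3) - 9 = 12

2P = (3, 12)


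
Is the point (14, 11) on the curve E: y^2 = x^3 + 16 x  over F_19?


Check whether y^2 = x^3 + 16 x + 0 (mod 19) for (x, y) = (14, 11).
LHS: y^2 = 11^2 mod 19 = 7
RHS: x^3 + 16 x + 0 = 14^3 + 16*14 + 0 mod 19 = 4
LHS != RHS

No, not on the curve


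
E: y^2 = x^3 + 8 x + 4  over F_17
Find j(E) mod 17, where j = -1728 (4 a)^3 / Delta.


Delta = -16(4 a^3 + 27 b^2) mod 17 = 15
-1728 * (4 a)^3 = -1728 * (4*8)^3 mod 17 = 3
j = 3 * 15^(-1) mod 17 = 7

j = 7 (mod 17)


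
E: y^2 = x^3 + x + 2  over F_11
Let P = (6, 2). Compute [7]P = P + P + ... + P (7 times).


k = 7 = 111_2 (binary, LSB first: 111)
Double-and-add from P = (6, 2):
  bit 0 = 1: acc = O + (6, 2) = (6, 2)
  bit 1 = 1: acc = (6, 2) + (8, 4) = (9, 6)
  bit 2 = 1: acc = (9, 6) + (10, 0) = (6, 9)

7P = (6, 9)


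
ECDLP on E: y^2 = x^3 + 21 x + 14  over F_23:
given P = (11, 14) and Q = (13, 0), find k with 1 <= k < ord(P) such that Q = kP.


Enumerate multiples of P until we hit Q = (13, 0):
  1P = (11, 14)
  2P = (14, 4)
  3P = (4, 1)
  4P = (3, 14)
  5P = (9, 9)
  6P = (15, 22)
  7P = (1, 6)
  8P = (19, 21)
  9P = (20, 4)
  10P = (8, 21)
  11P = (12, 19)
  12P = (2, 8)
  13P = (13, 0)
Match found at i = 13.

k = 13


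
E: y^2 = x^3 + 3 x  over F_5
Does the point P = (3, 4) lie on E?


Check whether y^2 = x^3 + 3 x + 0 (mod 5) for (x, y) = (3, 4).
LHS: y^2 = 4^2 mod 5 = 1
RHS: x^3 + 3 x + 0 = 3^3 + 3*3 + 0 mod 5 = 1
LHS = RHS

Yes, on the curve


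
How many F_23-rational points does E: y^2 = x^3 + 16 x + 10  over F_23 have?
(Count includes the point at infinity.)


For each x in F_23, count y with y^2 = x^3 + 16 x + 10 mod 23:
  x = 1: RHS = 4, y in [2, 21]  -> 2 point(s)
  x = 2: RHS = 4, y in [2, 21]  -> 2 point(s)
  x = 3: RHS = 16, y in [4, 19]  -> 2 point(s)
  x = 4: RHS = 0, y in [0]  -> 1 point(s)
  x = 5: RHS = 8, y in [10, 13]  -> 2 point(s)
  x = 6: RHS = 0, y in [0]  -> 1 point(s)
  x = 8: RHS = 6, y in [11, 12]  -> 2 point(s)
  x = 9: RHS = 9, y in [3, 20]  -> 2 point(s)
  x = 13: RHS = 0, y in [0]  -> 1 point(s)
  x = 18: RHS = 12, y in [9, 14]  -> 2 point(s)
  x = 20: RHS = 4, y in [2, 21]  -> 2 point(s)
  x = 21: RHS = 16, y in [4, 19]  -> 2 point(s)
  x = 22: RHS = 16, y in [4, 19]  -> 2 point(s)
Affine points: 23. Add the point at infinity: total = 24.

#E(F_23) = 24


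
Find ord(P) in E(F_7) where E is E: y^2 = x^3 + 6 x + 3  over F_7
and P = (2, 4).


Compute successive multiples of P until we hit O:
  1P = (2, 4)
  2P = (5, 5)
  3P = (4, 0)
  4P = (5, 2)
  5P = (2, 3)
  6P = O

ord(P) = 6


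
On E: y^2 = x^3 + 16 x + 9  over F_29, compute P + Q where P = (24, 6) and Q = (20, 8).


P != Q, so use the chord formula.
s = (y2 - y1) / (x2 - x1) = (2) / (25) mod 29 = 14
x3 = s^2 - x1 - x2 mod 29 = 14^2 - 24 - 20 = 7
y3 = s (x1 - x3) - y1 mod 29 = 14 * (24 - 7) - 6 = 0

P + Q = (7, 0)


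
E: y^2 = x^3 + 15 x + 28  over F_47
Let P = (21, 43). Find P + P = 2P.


Doubling: s = (3 x1^2 + a) / (2 y1)
s = (3*21^2 + 15) / (2*43) mod 47 = 9
x3 = s^2 - 2 x1 mod 47 = 9^2 - 2*21 = 39
y3 = s (x1 - x3) - y1 mod 47 = 9 * (21 - 39) - 43 = 30

2P = (39, 30)


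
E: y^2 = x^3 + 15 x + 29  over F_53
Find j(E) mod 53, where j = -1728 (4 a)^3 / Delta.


Delta = -16(4 a^3 + 27 b^2) mod 53 = 31
-1728 * (4 a)^3 = -1728 * (4*15)^3 mod 53 = 48
j = 48 * 31^(-1) mod 53 = 46

j = 46 (mod 53)


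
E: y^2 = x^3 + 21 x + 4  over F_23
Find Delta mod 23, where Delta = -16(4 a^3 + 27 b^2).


4 a^3 + 27 b^2 = 4*21^3 + 27*4^2 = 37044 + 432 = 37476
Delta = -16 * (37476) = -599616
Delta mod 23 = 17

Delta = 17 (mod 23)


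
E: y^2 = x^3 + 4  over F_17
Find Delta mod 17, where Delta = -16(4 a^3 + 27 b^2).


4 a^3 + 27 b^2 = 4*0^3 + 27*4^2 = 0 + 432 = 432
Delta = -16 * (432) = -6912
Delta mod 17 = 7

Delta = 7 (mod 17)


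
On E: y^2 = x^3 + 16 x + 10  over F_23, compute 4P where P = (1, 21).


k = 4 = 100_2 (binary, LSB first: 001)
Double-and-add from P = (1, 21):
  bit 0 = 0: acc unchanged = O
  bit 1 = 0: acc unchanged = O
  bit 2 = 1: acc = O + (8, 12) = (8, 12)

4P = (8, 12)


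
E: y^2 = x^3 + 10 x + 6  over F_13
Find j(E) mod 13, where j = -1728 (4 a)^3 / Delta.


Delta = -16(4 a^3 + 27 b^2) mod 13 = 8
-1728 * (4 a)^3 = -1728 * (4*10)^3 mod 13 = 1
j = 1 * 8^(-1) mod 13 = 5

j = 5 (mod 13)


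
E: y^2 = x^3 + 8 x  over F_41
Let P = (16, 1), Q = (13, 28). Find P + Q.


P != Q, so use the chord formula.
s = (y2 - y1) / (x2 - x1) = (27) / (38) mod 41 = 32
x3 = s^2 - x1 - x2 mod 41 = 32^2 - 16 - 13 = 11
y3 = s (x1 - x3) - y1 mod 41 = 32 * (16 - 11) - 1 = 36

P + Q = (11, 36)


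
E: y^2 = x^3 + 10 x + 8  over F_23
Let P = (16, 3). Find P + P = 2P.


Doubling: s = (3 x1^2 + a) / (2 y1)
s = (3*16^2 + 10) / (2*3) mod 23 = 7
x3 = s^2 - 2 x1 mod 23 = 7^2 - 2*16 = 17
y3 = s (x1 - x3) - y1 mod 23 = 7 * (16 - 17) - 3 = 13

2P = (17, 13)


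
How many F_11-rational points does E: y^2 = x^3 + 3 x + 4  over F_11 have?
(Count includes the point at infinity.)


For each x in F_11, count y with y^2 = x^3 + 3 x + 4 mod 11:
  x = 0: RHS = 4, y in [2, 9]  -> 2 point(s)
  x = 4: RHS = 3, y in [5, 6]  -> 2 point(s)
  x = 5: RHS = 1, y in [1, 10]  -> 2 point(s)
  x = 7: RHS = 5, y in [4, 7]  -> 2 point(s)
  x = 8: RHS = 1, y in [1, 10]  -> 2 point(s)
  x = 9: RHS = 1, y in [1, 10]  -> 2 point(s)
  x = 10: RHS = 0, y in [0]  -> 1 point(s)
Affine points: 13. Add the point at infinity: total = 14.

#E(F_11) = 14


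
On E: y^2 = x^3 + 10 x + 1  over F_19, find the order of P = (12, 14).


Compute successive multiples of P until we hit O:
  1P = (12, 14)
  2P = (0, 18)
  3P = (5, 9)
  4P = (6, 12)
  5P = (18, 3)
  6P = (14, 15)
  7P = (17, 12)
  8P = (16, 18)
  ... (continuing to 25P)
  25P = O

ord(P) = 25


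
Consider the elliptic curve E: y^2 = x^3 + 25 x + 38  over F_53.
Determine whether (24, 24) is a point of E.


Check whether y^2 = x^3 + 25 x + 38 (mod 53) for (x, y) = (24, 24).
LHS: y^2 = 24^2 mod 53 = 46
RHS: x^3 + 25 x + 38 = 24^3 + 25*24 + 38 mod 53 = 46
LHS = RHS

Yes, on the curve


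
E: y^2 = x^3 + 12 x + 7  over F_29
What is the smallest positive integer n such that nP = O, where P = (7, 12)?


Compute successive multiples of P until we hit O:
  1P = (7, 12)
  2P = (24, 24)
  3P = (28, 9)
  4P = (10, 5)
  5P = (11, 7)
  6P = (18, 9)
  7P = (0, 23)
  8P = (15, 13)
  ... (continuing to 31P)
  31P = O

ord(P) = 31


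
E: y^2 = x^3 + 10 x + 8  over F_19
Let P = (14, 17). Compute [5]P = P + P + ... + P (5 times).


k = 5 = 101_2 (binary, LSB first: 101)
Double-and-add from P = (14, 17):
  bit 0 = 1: acc = O + (14, 17) = (14, 17)
  bit 1 = 0: acc unchanged = (14, 17)
  bit 2 = 1: acc = (14, 17) + (2, 6) = (14, 2)

5P = (14, 2)


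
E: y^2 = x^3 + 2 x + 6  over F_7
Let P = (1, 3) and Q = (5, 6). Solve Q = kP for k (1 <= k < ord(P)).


Enumerate multiples of P until we hit Q = (5, 6):
  1P = (1, 3)
  2P = (2, 2)
  3P = (5, 1)
  4P = (3, 5)
  5P = (4, 1)
  6P = (4, 6)
  7P = (3, 2)
  8P = (5, 6)
Match found at i = 8.

k = 8


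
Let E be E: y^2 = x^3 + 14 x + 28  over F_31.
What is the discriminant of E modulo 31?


4 a^3 + 27 b^2 = 4*14^3 + 27*28^2 = 10976 + 21168 = 32144
Delta = -16 * (32144) = -514304
Delta mod 31 = 17

Delta = 17 (mod 31)


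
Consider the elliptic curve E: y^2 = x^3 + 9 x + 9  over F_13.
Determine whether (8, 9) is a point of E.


Check whether y^2 = x^3 + 9 x + 9 (mod 13) for (x, y) = (8, 9).
LHS: y^2 = 9^2 mod 13 = 3
RHS: x^3 + 9 x + 9 = 8^3 + 9*8 + 9 mod 13 = 8
LHS != RHS

No, not on the curve


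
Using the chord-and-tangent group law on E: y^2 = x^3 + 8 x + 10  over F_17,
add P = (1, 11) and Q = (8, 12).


P != Q, so use the chord formula.
s = (y2 - y1) / (x2 - x1) = (1) / (7) mod 17 = 5
x3 = s^2 - x1 - x2 mod 17 = 5^2 - 1 - 8 = 16
y3 = s (x1 - x3) - y1 mod 17 = 5 * (1 - 16) - 11 = 16

P + Q = (16, 16)


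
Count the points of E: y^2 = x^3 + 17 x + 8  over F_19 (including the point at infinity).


For each x in F_19, count y with y^2 = x^3 + 17 x + 8 mod 19:
  x = 1: RHS = 7, y in [8, 11]  -> 2 point(s)
  x = 4: RHS = 7, y in [8, 11]  -> 2 point(s)
  x = 5: RHS = 9, y in [3, 16]  -> 2 point(s)
  x = 9: RHS = 16, y in [4, 15]  -> 2 point(s)
  x = 10: RHS = 0, y in [0]  -> 1 point(s)
  x = 11: RHS = 6, y in [5, 14]  -> 2 point(s)
  x = 14: RHS = 7, y in [8, 11]  -> 2 point(s)
  x = 15: RHS = 9, y in [3, 16]  -> 2 point(s)
  x = 16: RHS = 6, y in [5, 14]  -> 2 point(s)
  x = 17: RHS = 4, y in [2, 17]  -> 2 point(s)
  x = 18: RHS = 9, y in [3, 16]  -> 2 point(s)
Affine points: 21. Add the point at infinity: total = 22.

#E(F_19) = 22


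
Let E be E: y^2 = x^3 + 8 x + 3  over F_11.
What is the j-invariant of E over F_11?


Delta = -16(4 a^3 + 27 b^2) mod 11 = 7
-1728 * (4 a)^3 = -1728 * (4*8)^3 mod 11 = 1
j = 1 * 7^(-1) mod 11 = 8

j = 8 (mod 11)


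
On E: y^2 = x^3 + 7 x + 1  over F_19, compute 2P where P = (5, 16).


Doubling: s = (3 x1^2 + a) / (2 y1)
s = (3*5^2 + 7) / (2*16) mod 19 = 18
x3 = s^2 - 2 x1 mod 19 = 18^2 - 2*5 = 10
y3 = s (x1 - x3) - y1 mod 19 = 18 * (5 - 10) - 16 = 8

2P = (10, 8)


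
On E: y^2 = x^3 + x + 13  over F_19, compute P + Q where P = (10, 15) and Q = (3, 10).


P != Q, so use the chord formula.
s = (y2 - y1) / (x2 - x1) = (14) / (12) mod 19 = 17
x3 = s^2 - x1 - x2 mod 19 = 17^2 - 10 - 3 = 10
y3 = s (x1 - x3) - y1 mod 19 = 17 * (10 - 10) - 15 = 4

P + Q = (10, 4)


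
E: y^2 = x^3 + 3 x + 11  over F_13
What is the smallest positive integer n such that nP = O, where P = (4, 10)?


Compute successive multiples of P until we hit O:
  1P = (4, 10)
  2P = (9, 0)
  3P = (4, 3)
  4P = O

ord(P) = 4


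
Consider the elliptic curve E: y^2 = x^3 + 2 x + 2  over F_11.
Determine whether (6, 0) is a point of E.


Check whether y^2 = x^3 + 2 x + 2 (mod 11) for (x, y) = (6, 0).
LHS: y^2 = 0^2 mod 11 = 0
RHS: x^3 + 2 x + 2 = 6^3 + 2*6 + 2 mod 11 = 10
LHS != RHS

No, not on the curve


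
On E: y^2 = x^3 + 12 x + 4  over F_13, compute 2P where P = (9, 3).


Doubling: s = (3 x1^2 + a) / (2 y1)
s = (3*9^2 + 12) / (2*3) mod 13 = 10
x3 = s^2 - 2 x1 mod 13 = 10^2 - 2*9 = 4
y3 = s (x1 - x3) - y1 mod 13 = 10 * (9 - 4) - 3 = 8

2P = (4, 8)


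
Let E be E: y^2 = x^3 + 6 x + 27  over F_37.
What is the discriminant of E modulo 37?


4 a^3 + 27 b^2 = 4*6^3 + 27*27^2 = 864 + 19683 = 20547
Delta = -16 * (20547) = -328752
Delta mod 37 = 30

Delta = 30 (mod 37)


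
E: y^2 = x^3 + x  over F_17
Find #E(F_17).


For each x in F_17, count y with y^2 = x^3 + 1 x + 0 mod 17:
  x = 0: RHS = 0, y in [0]  -> 1 point(s)
  x = 1: RHS = 2, y in [6, 11]  -> 2 point(s)
  x = 3: RHS = 13, y in [8, 9]  -> 2 point(s)
  x = 4: RHS = 0, y in [0]  -> 1 point(s)
  x = 6: RHS = 1, y in [1, 16]  -> 2 point(s)
  x = 11: RHS = 16, y in [4, 13]  -> 2 point(s)
  x = 13: RHS = 0, y in [0]  -> 1 point(s)
  x = 14: RHS = 4, y in [2, 15]  -> 2 point(s)
  x = 16: RHS = 15, y in [7, 10]  -> 2 point(s)
Affine points: 15. Add the point at infinity: total = 16.

#E(F_17) = 16


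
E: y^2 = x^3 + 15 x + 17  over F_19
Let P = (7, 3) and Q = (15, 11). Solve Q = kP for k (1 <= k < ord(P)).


Enumerate multiples of P until we hit Q = (15, 11):
  1P = (7, 3)
  2P = (12, 14)
  3P = (17, 13)
  4P = (15, 8)
  5P = (6, 0)
  6P = (15, 11)
Match found at i = 6.

k = 6


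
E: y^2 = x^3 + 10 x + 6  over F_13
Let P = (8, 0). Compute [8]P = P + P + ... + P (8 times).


k = 8 = 1000_2 (binary, LSB first: 0001)
Double-and-add from P = (8, 0):
  bit 0 = 0: acc unchanged = O
  bit 1 = 0: acc unchanged = O
  bit 2 = 0: acc unchanged = O
  bit 3 = 1: acc = O + O = O

8P = O


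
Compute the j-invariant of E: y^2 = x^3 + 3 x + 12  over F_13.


Delta = -16(4 a^3 + 27 b^2) mod 13 = 11
-1728 * (4 a)^3 = -1728 * (4*3)^3 mod 13 = 12
j = 12 * 11^(-1) mod 13 = 7

j = 7 (mod 13)


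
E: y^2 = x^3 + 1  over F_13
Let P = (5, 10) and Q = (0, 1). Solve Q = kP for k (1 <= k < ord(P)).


Enumerate multiples of P until we hit Q = (0, 1):
  1P = (5, 10)
  2P = (0, 12)
  3P = (4, 0)
  4P = (0, 1)
Match found at i = 4.

k = 4


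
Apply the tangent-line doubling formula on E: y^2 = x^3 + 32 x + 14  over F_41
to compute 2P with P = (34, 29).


Doubling: s = (3 x1^2 + a) / (2 y1)
s = (3*34^2 + 32) / (2*29) mod 41 = 25
x3 = s^2 - 2 x1 mod 41 = 25^2 - 2*34 = 24
y3 = s (x1 - x3) - y1 mod 41 = 25 * (34 - 24) - 29 = 16

2P = (24, 16)


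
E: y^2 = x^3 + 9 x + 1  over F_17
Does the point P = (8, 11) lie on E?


Check whether y^2 = x^3 + 9 x + 1 (mod 17) for (x, y) = (8, 11).
LHS: y^2 = 11^2 mod 17 = 2
RHS: x^3 + 9 x + 1 = 8^3 + 9*8 + 1 mod 17 = 7
LHS != RHS

No, not on the curve


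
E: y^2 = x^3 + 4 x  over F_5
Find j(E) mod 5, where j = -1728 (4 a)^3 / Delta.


Delta = -16(4 a^3 + 27 b^2) mod 5 = 4
-1728 * (4 a)^3 = -1728 * (4*4)^3 mod 5 = 2
j = 2 * 4^(-1) mod 5 = 3

j = 3 (mod 5)


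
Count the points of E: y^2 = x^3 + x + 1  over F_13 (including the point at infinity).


For each x in F_13, count y with y^2 = x^3 + 1 x + 1 mod 13:
  x = 0: RHS = 1, y in [1, 12]  -> 2 point(s)
  x = 1: RHS = 3, y in [4, 9]  -> 2 point(s)
  x = 4: RHS = 4, y in [2, 11]  -> 2 point(s)
  x = 5: RHS = 1, y in [1, 12]  -> 2 point(s)
  x = 7: RHS = 0, y in [0]  -> 1 point(s)
  x = 8: RHS = 1, y in [1, 12]  -> 2 point(s)
  x = 10: RHS = 10, y in [6, 7]  -> 2 point(s)
  x = 11: RHS = 4, y in [2, 11]  -> 2 point(s)
  x = 12: RHS = 12, y in [5, 8]  -> 2 point(s)
Affine points: 17. Add the point at infinity: total = 18.

#E(F_13) = 18


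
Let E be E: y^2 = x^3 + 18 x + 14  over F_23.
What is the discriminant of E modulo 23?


4 a^3 + 27 b^2 = 4*18^3 + 27*14^2 = 23328 + 5292 = 28620
Delta = -16 * (28620) = -457920
Delta mod 23 = 10

Delta = 10 (mod 23)


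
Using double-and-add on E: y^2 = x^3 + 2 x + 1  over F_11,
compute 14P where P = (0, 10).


k = 14 = 1110_2 (binary, LSB first: 0111)
Double-and-add from P = (0, 10):
  bit 0 = 0: acc unchanged = O
  bit 1 = 1: acc = O + (1, 2) = (1, 2)
  bit 2 = 1: acc = (1, 2) + (3, 1) = (10, 8)
  bit 3 = 1: acc = (10, 8) + (9, 0) = (1, 9)

14P = (1, 9)


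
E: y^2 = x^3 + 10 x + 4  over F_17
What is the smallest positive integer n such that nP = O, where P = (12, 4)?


Compute successive multiples of P until we hit O:
  1P = (12, 4)
  2P = (10, 13)
  3P = (11, 0)
  4P = (10, 4)
  5P = (12, 13)
  6P = O

ord(P) = 6


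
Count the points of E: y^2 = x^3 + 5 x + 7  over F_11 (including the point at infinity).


For each x in F_11, count y with y^2 = x^3 + 5 x + 7 mod 11:
  x = 2: RHS = 3, y in [5, 6]  -> 2 point(s)
  x = 3: RHS = 5, y in [4, 7]  -> 2 point(s)
  x = 4: RHS = 3, y in [5, 6]  -> 2 point(s)
  x = 5: RHS = 3, y in [5, 6]  -> 2 point(s)
  x = 6: RHS = 0, y in [0]  -> 1 point(s)
  x = 7: RHS = 0, y in [0]  -> 1 point(s)
  x = 8: RHS = 9, y in [3, 8]  -> 2 point(s)
  x = 9: RHS = 0, y in [0]  -> 1 point(s)
  x = 10: RHS = 1, y in [1, 10]  -> 2 point(s)
Affine points: 15. Add the point at infinity: total = 16.

#E(F_11) = 16


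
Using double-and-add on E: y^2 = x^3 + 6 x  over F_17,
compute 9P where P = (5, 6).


k = 9 = 1001_2 (binary, LSB first: 1001)
Double-and-add from P = (5, 6):
  bit 0 = 1: acc = O + (5, 6) = (5, 6)
  bit 1 = 0: acc unchanged = (5, 6)
  bit 2 = 0: acc unchanged = (5, 6)
  bit 3 = 1: acc = (5, 6) + (9, 16) = (5, 11)

9P = (5, 11)


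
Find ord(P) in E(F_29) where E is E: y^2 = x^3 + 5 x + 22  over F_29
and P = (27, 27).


Compute successive multiples of P until we hit O:
  1P = (27, 27)
  2P = (13, 15)
  3P = (14, 9)
  4P = (16, 15)
  5P = (9, 19)
  6P = (0, 14)
  7P = (8, 9)
  8P = (10, 12)
  ... (continuing to 37P)
  37P = O

ord(P) = 37


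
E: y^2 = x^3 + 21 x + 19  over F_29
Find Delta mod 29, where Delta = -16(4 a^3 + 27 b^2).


4 a^3 + 27 b^2 = 4*21^3 + 27*19^2 = 37044 + 9747 = 46791
Delta = -16 * (46791) = -748656
Delta mod 29 = 8

Delta = 8 (mod 29)


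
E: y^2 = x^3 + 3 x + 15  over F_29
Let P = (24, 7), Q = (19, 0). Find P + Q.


P != Q, so use the chord formula.
s = (y2 - y1) / (x2 - x1) = (22) / (24) mod 29 = 13
x3 = s^2 - x1 - x2 mod 29 = 13^2 - 24 - 19 = 10
y3 = s (x1 - x3) - y1 mod 29 = 13 * (24 - 10) - 7 = 1

P + Q = (10, 1)


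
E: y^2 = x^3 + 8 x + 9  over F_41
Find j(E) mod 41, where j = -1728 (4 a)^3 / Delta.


Delta = -16(4 a^3 + 27 b^2) mod 41 = 13
-1728 * (4 a)^3 = -1728 * (4*8)^3 mod 41 = 28
j = 28 * 13^(-1) mod 41 = 40

j = 40 (mod 41)


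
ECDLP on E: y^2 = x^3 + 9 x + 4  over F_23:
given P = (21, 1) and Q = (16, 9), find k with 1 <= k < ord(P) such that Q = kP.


Enumerate multiples of P until we hit Q = (16, 9):
  1P = (21, 1)
  2P = (5, 6)
  3P = (13, 8)
  4P = (16, 9)
Match found at i = 4.

k = 4


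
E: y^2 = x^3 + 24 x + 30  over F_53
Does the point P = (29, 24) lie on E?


Check whether y^2 = x^3 + 24 x + 30 (mod 53) for (x, y) = (29, 24).
LHS: y^2 = 24^2 mod 53 = 46
RHS: x^3 + 24 x + 30 = 29^3 + 24*29 + 30 mod 53 = 46
LHS = RHS

Yes, on the curve


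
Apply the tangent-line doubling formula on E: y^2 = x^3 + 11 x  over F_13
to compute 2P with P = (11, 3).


Doubling: s = (3 x1^2 + a) / (2 y1)
s = (3*11^2 + 11) / (2*3) mod 13 = 6
x3 = s^2 - 2 x1 mod 13 = 6^2 - 2*11 = 1
y3 = s (x1 - x3) - y1 mod 13 = 6 * (11 - 1) - 3 = 5

2P = (1, 5)


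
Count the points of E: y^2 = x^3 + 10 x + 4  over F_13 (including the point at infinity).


For each x in F_13, count y with y^2 = x^3 + 10 x + 4 mod 13:
  x = 0: RHS = 4, y in [2, 11]  -> 2 point(s)
  x = 3: RHS = 9, y in [3, 10]  -> 2 point(s)
  x = 4: RHS = 4, y in [2, 11]  -> 2 point(s)
  x = 5: RHS = 10, y in [6, 7]  -> 2 point(s)
  x = 7: RHS = 1, y in [1, 12]  -> 2 point(s)
  x = 9: RHS = 4, y in [2, 11]  -> 2 point(s)
  x = 10: RHS = 12, y in [5, 8]  -> 2 point(s)
Affine points: 14. Add the point at infinity: total = 15.

#E(F_13) = 15


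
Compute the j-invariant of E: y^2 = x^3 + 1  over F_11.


Delta = -16(4 a^3 + 27 b^2) mod 11 = 8
-1728 * (4 a)^3 = -1728 * (4*0)^3 mod 11 = 0
j = 0 * 8^(-1) mod 11 = 0

j = 0 (mod 11)


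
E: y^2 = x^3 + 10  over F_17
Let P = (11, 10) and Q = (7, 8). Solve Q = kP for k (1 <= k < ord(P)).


Enumerate multiples of P until we hit Q = (7, 8):
  1P = (11, 10)
  2P = (16, 14)
  3P = (9, 12)
  4P = (15, 11)
  5P = (7, 8)
Match found at i = 5.

k = 5


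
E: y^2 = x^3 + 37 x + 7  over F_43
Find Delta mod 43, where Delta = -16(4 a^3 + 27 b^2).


4 a^3 + 27 b^2 = 4*37^3 + 27*7^2 = 202612 + 1323 = 203935
Delta = -16 * (203935) = -3262960
Delta mod 43 = 9

Delta = 9 (mod 43)


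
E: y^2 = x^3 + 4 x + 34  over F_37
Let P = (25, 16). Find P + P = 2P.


Doubling: s = (3 x1^2 + a) / (2 y1)
s = (3*25^2 + 4) / (2*16) mod 37 = 9
x3 = s^2 - 2 x1 mod 37 = 9^2 - 2*25 = 31
y3 = s (x1 - x3) - y1 mod 37 = 9 * (25 - 31) - 16 = 4

2P = (31, 4)


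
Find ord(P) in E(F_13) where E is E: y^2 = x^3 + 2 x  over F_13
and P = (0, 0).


Compute successive multiples of P until we hit O:
  1P = (0, 0)
  2P = O

ord(P) = 2


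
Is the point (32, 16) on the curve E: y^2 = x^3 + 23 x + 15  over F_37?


Check whether y^2 = x^3 + 23 x + 15 (mod 37) for (x, y) = (32, 16).
LHS: y^2 = 16^2 mod 37 = 34
RHS: x^3 + 23 x + 15 = 32^3 + 23*32 + 15 mod 37 = 34
LHS = RHS

Yes, on the curve


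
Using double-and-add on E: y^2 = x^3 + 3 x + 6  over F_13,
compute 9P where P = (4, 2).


k = 9 = 1001_2 (binary, LSB first: 1001)
Double-and-add from P = (4, 2):
  bit 0 = 1: acc = O + (4, 2) = (4, 2)
  bit 1 = 0: acc unchanged = (4, 2)
  bit 2 = 0: acc unchanged = (4, 2)
  bit 3 = 1: acc = (4, 2) + (10, 10) = (8, 10)

9P = (8, 10)


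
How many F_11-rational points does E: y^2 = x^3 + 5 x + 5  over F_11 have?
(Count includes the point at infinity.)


For each x in F_11, count y with y^2 = x^3 + 5 x + 5 mod 11:
  x = 0: RHS = 5, y in [4, 7]  -> 2 point(s)
  x = 1: RHS = 0, y in [0]  -> 1 point(s)
  x = 2: RHS = 1, y in [1, 10]  -> 2 point(s)
  x = 3: RHS = 3, y in [5, 6]  -> 2 point(s)
  x = 4: RHS = 1, y in [1, 10]  -> 2 point(s)
  x = 5: RHS = 1, y in [1, 10]  -> 2 point(s)
  x = 6: RHS = 9, y in [3, 8]  -> 2 point(s)
  x = 7: RHS = 9, y in [3, 8]  -> 2 point(s)
  x = 9: RHS = 9, y in [3, 8]  -> 2 point(s)
Affine points: 17. Add the point at infinity: total = 18.

#E(F_11) = 18


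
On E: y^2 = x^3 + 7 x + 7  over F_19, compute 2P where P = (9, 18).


Doubling: s = (3 x1^2 + a) / (2 y1)
s = (3*9^2 + 7) / (2*18) mod 19 = 8
x3 = s^2 - 2 x1 mod 19 = 8^2 - 2*9 = 8
y3 = s (x1 - x3) - y1 mod 19 = 8 * (9 - 8) - 18 = 9

2P = (8, 9)


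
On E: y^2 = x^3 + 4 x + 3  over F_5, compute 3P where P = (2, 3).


k = 3 = 11_2 (binary, LSB first: 11)
Double-and-add from P = (2, 3):
  bit 0 = 1: acc = O + (2, 3) = (2, 3)
  bit 1 = 1: acc = (2, 3) + (2, 2) = O

3P = O


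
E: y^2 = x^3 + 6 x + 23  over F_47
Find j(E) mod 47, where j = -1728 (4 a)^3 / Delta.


Delta = -16(4 a^3 + 27 b^2) mod 47 = 27
-1728 * (4 a)^3 = -1728 * (4*6)^3 mod 47 = 19
j = 19 * 27^(-1) mod 47 = 39

j = 39 (mod 47)


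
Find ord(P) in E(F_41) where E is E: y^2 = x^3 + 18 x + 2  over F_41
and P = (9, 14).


Compute successive multiples of P until we hit O:
  1P = (9, 14)
  2P = (27, 32)
  3P = (6, 30)
  4P = (18, 34)
  5P = (24, 21)
  6P = (33, 24)
  7P = (8, 24)
  8P = (1, 29)
  ... (continuing to 47P)
  47P = O

ord(P) = 47


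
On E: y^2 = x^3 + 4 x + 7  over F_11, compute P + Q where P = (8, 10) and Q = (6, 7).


P != Q, so use the chord formula.
s = (y2 - y1) / (x2 - x1) = (8) / (9) mod 11 = 7
x3 = s^2 - x1 - x2 mod 11 = 7^2 - 8 - 6 = 2
y3 = s (x1 - x3) - y1 mod 11 = 7 * (8 - 2) - 10 = 10

P + Q = (2, 10)


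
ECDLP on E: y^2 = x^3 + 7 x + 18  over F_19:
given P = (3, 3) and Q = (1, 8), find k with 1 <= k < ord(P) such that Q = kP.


Enumerate multiples of P until we hit Q = (1, 8):
  1P = (3, 3)
  2P = (5, 11)
  3P = (8, 15)
  4P = (13, 11)
  5P = (12, 5)
  6P = (1, 8)
Match found at i = 6.

k = 6


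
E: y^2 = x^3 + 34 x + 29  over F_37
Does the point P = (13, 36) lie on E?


Check whether y^2 = x^3 + 34 x + 29 (mod 37) for (x, y) = (13, 36).
LHS: y^2 = 36^2 mod 37 = 1
RHS: x^3 + 34 x + 29 = 13^3 + 34*13 + 29 mod 37 = 4
LHS != RHS

No, not on the curve


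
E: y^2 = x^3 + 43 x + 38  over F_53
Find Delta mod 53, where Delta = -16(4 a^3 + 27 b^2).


4 a^3 + 27 b^2 = 4*43^3 + 27*38^2 = 318028 + 38988 = 357016
Delta = -16 * (357016) = -5712256
Delta mod 53 = 31

Delta = 31 (mod 53)


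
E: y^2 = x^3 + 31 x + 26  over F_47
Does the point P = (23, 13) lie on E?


Check whether y^2 = x^3 + 31 x + 26 (mod 47) for (x, y) = (23, 13).
LHS: y^2 = 13^2 mod 47 = 28
RHS: x^3 + 31 x + 26 = 23^3 + 31*23 + 26 mod 47 = 28
LHS = RHS

Yes, on the curve


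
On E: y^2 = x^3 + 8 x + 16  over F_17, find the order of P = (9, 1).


Compute successive multiples of P until we hit O:
  1P = (9, 1)
  2P = (3, 4)
  3P = (1, 12)
  4P = (15, 3)
  5P = (12, 15)
  6P = (14, 4)
  7P = (10, 12)
  8P = (0, 13)
  ... (continuing to 19P)
  19P = O

ord(P) = 19


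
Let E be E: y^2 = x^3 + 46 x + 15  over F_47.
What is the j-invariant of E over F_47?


Delta = -16(4 a^3 + 27 b^2) mod 47 = 13
-1728 * (4 a)^3 = -1728 * (4*46)^3 mod 47 = 1
j = 1 * 13^(-1) mod 47 = 29

j = 29 (mod 47)


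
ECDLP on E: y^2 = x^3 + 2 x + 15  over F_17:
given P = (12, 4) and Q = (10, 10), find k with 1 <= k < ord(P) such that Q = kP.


Enumerate multiples of P until we hit Q = (10, 10):
  1P = (12, 4)
  2P = (11, 12)
  3P = (7, 7)
  4P = (14, 4)
  5P = (8, 13)
  6P = (1, 1)
  7P = (0, 7)
  8P = (4, 11)
  9P = (10, 7)
  10P = (10, 10)
Match found at i = 10.

k = 10


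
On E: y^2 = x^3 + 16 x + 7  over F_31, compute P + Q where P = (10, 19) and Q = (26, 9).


P != Q, so use the chord formula.
s = (y2 - y1) / (x2 - x1) = (21) / (16) mod 31 = 11
x3 = s^2 - x1 - x2 mod 31 = 11^2 - 10 - 26 = 23
y3 = s (x1 - x3) - y1 mod 31 = 11 * (10 - 23) - 19 = 24

P + Q = (23, 24)


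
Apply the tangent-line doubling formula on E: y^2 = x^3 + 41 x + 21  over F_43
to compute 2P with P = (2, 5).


Doubling: s = (3 x1^2 + a) / (2 y1)
s = (3*2^2 + 41) / (2*5) mod 43 = 1
x3 = s^2 - 2 x1 mod 43 = 1^2 - 2*2 = 40
y3 = s (x1 - x3) - y1 mod 43 = 1 * (2 - 40) - 5 = 0

2P = (40, 0)


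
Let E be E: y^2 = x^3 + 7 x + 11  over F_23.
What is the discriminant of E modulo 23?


4 a^3 + 27 b^2 = 4*7^3 + 27*11^2 = 1372 + 3267 = 4639
Delta = -16 * (4639) = -74224
Delta mod 23 = 20

Delta = 20 (mod 23)


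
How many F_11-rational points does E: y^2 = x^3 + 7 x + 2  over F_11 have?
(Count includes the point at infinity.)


For each x in F_11, count y with y^2 = x^3 + 7 x + 2 mod 11:
  x = 7: RHS = 9, y in [3, 8]  -> 2 point(s)
  x = 8: RHS = 9, y in [3, 8]  -> 2 point(s)
  x = 10: RHS = 5, y in [4, 7]  -> 2 point(s)
Affine points: 6. Add the point at infinity: total = 7.

#E(F_11) = 7


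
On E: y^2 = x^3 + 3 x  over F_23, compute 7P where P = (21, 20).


k = 7 = 111_2 (binary, LSB first: 111)
Double-and-add from P = (21, 20):
  bit 0 = 1: acc = O + (21, 20) = (21, 20)
  bit 1 = 1: acc = (21, 20) + (16, 2) = (10, 15)
  bit 2 = 1: acc = (10, 15) + (0, 0) = (21, 3)

7P = (21, 3)


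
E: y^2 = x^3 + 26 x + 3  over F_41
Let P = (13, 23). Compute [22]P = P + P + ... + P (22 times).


k = 22 = 10110_2 (binary, LSB first: 01101)
Double-and-add from P = (13, 23):
  bit 0 = 0: acc unchanged = O
  bit 1 = 1: acc = O + (15, 18) = (15, 18)
  bit 2 = 1: acc = (15, 18) + (10, 19) = (39, 36)
  bit 3 = 0: acc unchanged = (39, 36)
  bit 4 = 1: acc = (39, 36) + (14, 35) = (25, 40)

22P = (25, 40)


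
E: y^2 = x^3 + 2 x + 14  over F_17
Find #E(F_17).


For each x in F_17, count y with y^2 = x^3 + 2 x + 14 mod 17:
  x = 1: RHS = 0, y in [0]  -> 1 point(s)
  x = 2: RHS = 9, y in [3, 14]  -> 2 point(s)
  x = 3: RHS = 13, y in [8, 9]  -> 2 point(s)
  x = 4: RHS = 1, y in [1, 16]  -> 2 point(s)
  x = 5: RHS = 13, y in [8, 9]  -> 2 point(s)
  x = 6: RHS = 4, y in [2, 15]  -> 2 point(s)
  x = 8: RHS = 15, y in [7, 10]  -> 2 point(s)
  x = 9: RHS = 13, y in [8, 9]  -> 2 point(s)
  x = 12: RHS = 15, y in [7, 10]  -> 2 point(s)
  x = 14: RHS = 15, y in [7, 10]  -> 2 point(s)
  x = 15: RHS = 2, y in [6, 11]  -> 2 point(s)
Affine points: 21. Add the point at infinity: total = 22.

#E(F_17) = 22


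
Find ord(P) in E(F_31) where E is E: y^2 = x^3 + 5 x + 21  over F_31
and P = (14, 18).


Compute successive multiples of P until we hit O:
  1P = (14, 18)
  2P = (21, 26)
  3P = (3, 30)
  4P = (28, 17)
  5P = (17, 11)
  6P = (2, 16)
  7P = (9, 19)
  8P = (13, 19)
  ... (continuing to 22P)
  22P = O

ord(P) = 22


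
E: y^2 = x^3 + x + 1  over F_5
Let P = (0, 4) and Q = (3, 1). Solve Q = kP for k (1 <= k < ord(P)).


Enumerate multiples of P until we hit Q = (3, 1):
  1P = (0, 4)
  2P = (4, 3)
  3P = (2, 4)
  4P = (3, 1)
Match found at i = 4.

k = 4


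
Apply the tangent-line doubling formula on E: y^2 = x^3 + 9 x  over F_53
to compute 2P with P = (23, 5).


Doubling: s = (3 x1^2 + a) / (2 y1)
s = (3*23^2 + 9) / (2*5) mod 53 = 43
x3 = s^2 - 2 x1 mod 53 = 43^2 - 2*23 = 1
y3 = s (x1 - x3) - y1 mod 53 = 43 * (23 - 1) - 5 = 40

2P = (1, 40)


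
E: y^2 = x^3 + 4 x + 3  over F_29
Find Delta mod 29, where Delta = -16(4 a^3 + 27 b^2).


4 a^3 + 27 b^2 = 4*4^3 + 27*3^2 = 256 + 243 = 499
Delta = -16 * (499) = -7984
Delta mod 29 = 20

Delta = 20 (mod 29)


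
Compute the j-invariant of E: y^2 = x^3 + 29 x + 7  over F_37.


Delta = -16(4 a^3 + 27 b^2) mod 37 = 19
-1728 * (4 a)^3 = -1728 * (4*29)^3 mod 37 = 6
j = 6 * 19^(-1) mod 37 = 12

j = 12 (mod 37)


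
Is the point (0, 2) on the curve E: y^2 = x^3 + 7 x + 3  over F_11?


Check whether y^2 = x^3 + 7 x + 3 (mod 11) for (x, y) = (0, 2).
LHS: y^2 = 2^2 mod 11 = 4
RHS: x^3 + 7 x + 3 = 0^3 + 7*0 + 3 mod 11 = 3
LHS != RHS

No, not on the curve


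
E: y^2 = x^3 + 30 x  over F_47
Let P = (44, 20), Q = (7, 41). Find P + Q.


P != Q, so use the chord formula.
s = (y2 - y1) / (x2 - x1) = (21) / (10) mod 47 = 35
x3 = s^2 - x1 - x2 mod 47 = 35^2 - 44 - 7 = 46
y3 = s (x1 - x3) - y1 mod 47 = 35 * (44 - 46) - 20 = 4

P + Q = (46, 4)


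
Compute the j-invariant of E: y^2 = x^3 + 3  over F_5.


Delta = -16(4 a^3 + 27 b^2) mod 5 = 2
-1728 * (4 a)^3 = -1728 * (4*0)^3 mod 5 = 0
j = 0 * 2^(-1) mod 5 = 0

j = 0 (mod 5)


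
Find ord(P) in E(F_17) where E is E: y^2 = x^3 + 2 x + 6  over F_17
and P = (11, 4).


Compute successive multiples of P until we hit O:
  1P = (11, 4)
  2P = (13, 11)
  3P = (1, 14)
  4P = (6, 8)
  5P = (2, 16)
  6P = (2, 1)
  7P = (6, 9)
  8P = (1, 3)
  ... (continuing to 11P)
  11P = O

ord(P) = 11


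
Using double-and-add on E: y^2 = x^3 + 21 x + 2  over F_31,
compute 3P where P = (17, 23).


k = 3 = 11_2 (binary, LSB first: 11)
Double-and-add from P = (17, 23):
  bit 0 = 1: acc = O + (17, 23) = (17, 23)
  bit 1 = 1: acc = (17, 23) + (16, 30) = (16, 1)

3P = (16, 1)


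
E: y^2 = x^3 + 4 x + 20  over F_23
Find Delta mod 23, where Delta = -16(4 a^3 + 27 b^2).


4 a^3 + 27 b^2 = 4*4^3 + 27*20^2 = 256 + 10800 = 11056
Delta = -16 * (11056) = -176896
Delta mod 23 = 20

Delta = 20 (mod 23)


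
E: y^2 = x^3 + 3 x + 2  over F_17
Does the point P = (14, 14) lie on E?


Check whether y^2 = x^3 + 3 x + 2 (mod 17) for (x, y) = (14, 14).
LHS: y^2 = 14^2 mod 17 = 9
RHS: x^3 + 3 x + 2 = 14^3 + 3*14 + 2 mod 17 = 0
LHS != RHS

No, not on the curve


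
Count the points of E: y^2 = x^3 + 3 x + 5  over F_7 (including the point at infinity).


For each x in F_7, count y with y^2 = x^3 + 3 x + 5 mod 7:
  x = 1: RHS = 2, y in [3, 4]  -> 2 point(s)
  x = 4: RHS = 4, y in [2, 5]  -> 2 point(s)
  x = 6: RHS = 1, y in [1, 6]  -> 2 point(s)
Affine points: 6. Add the point at infinity: total = 7.

#E(F_7) = 7


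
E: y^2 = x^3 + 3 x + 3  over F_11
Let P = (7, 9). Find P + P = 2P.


Doubling: s = (3 x1^2 + a) / (2 y1)
s = (3*7^2 + 3) / (2*9) mod 11 = 1
x3 = s^2 - 2 x1 mod 11 = 1^2 - 2*7 = 9
y3 = s (x1 - x3) - y1 mod 11 = 1 * (7 - 9) - 9 = 0

2P = (9, 0)


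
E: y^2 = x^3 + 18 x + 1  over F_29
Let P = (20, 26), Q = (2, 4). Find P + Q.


P != Q, so use the chord formula.
s = (y2 - y1) / (x2 - x1) = (7) / (11) mod 29 = 27
x3 = s^2 - x1 - x2 mod 29 = 27^2 - 20 - 2 = 11
y3 = s (x1 - x3) - y1 mod 29 = 27 * (20 - 11) - 26 = 14

P + Q = (11, 14)


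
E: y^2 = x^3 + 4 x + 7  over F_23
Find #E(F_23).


For each x in F_23, count y with y^2 = x^3 + 4 x + 7 mod 23:
  x = 1: RHS = 12, y in [9, 14]  -> 2 point(s)
  x = 2: RHS = 0, y in [0]  -> 1 point(s)
  x = 3: RHS = 0, y in [0]  -> 1 point(s)
  x = 4: RHS = 18, y in [8, 15]  -> 2 point(s)
  x = 9: RHS = 13, y in [6, 17]  -> 2 point(s)
  x = 10: RHS = 12, y in [9, 14]  -> 2 point(s)
  x = 11: RHS = 2, y in [5, 18]  -> 2 point(s)
  x = 12: RHS = 12, y in [9, 14]  -> 2 point(s)
  x = 13: RHS = 2, y in [5, 18]  -> 2 point(s)
  x = 14: RHS = 1, y in [1, 22]  -> 2 point(s)
  x = 16: RHS = 4, y in [2, 21]  -> 2 point(s)
  x = 18: RHS = 0, y in [0]  -> 1 point(s)
  x = 22: RHS = 2, y in [5, 18]  -> 2 point(s)
Affine points: 23. Add the point at infinity: total = 24.

#E(F_23) = 24


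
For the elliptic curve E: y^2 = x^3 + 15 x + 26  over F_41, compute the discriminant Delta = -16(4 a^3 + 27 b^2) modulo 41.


4 a^3 + 27 b^2 = 4*15^3 + 27*26^2 = 13500 + 18252 = 31752
Delta = -16 * (31752) = -508032
Delta mod 41 = 40

Delta = 40 (mod 41)


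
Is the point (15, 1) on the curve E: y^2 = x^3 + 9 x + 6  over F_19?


Check whether y^2 = x^3 + 9 x + 6 (mod 19) for (x, y) = (15, 1).
LHS: y^2 = 1^2 mod 19 = 1
RHS: x^3 + 9 x + 6 = 15^3 + 9*15 + 6 mod 19 = 1
LHS = RHS

Yes, on the curve


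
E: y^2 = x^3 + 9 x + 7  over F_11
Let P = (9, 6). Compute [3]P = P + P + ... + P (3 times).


k = 3 = 11_2 (binary, LSB first: 11)
Double-and-add from P = (9, 6):
  bit 0 = 1: acc = O + (9, 6) = (9, 6)
  bit 1 = 1: acc = (9, 6) + (5, 1) = (2, 0)

3P = (2, 0)


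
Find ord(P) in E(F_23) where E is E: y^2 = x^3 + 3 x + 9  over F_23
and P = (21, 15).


Compute successive multiples of P until we hit O:
  1P = (21, 15)
  2P = (10, 2)
  3P = (1, 17)
  4P = (4, 4)
  5P = (2, 0)
  6P = (4, 19)
  7P = (1, 6)
  8P = (10, 21)
  ... (continuing to 10P)
  10P = O

ord(P) = 10


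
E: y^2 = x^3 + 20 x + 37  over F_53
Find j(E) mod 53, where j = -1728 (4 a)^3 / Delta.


Delta = -16(4 a^3 + 27 b^2) mod 53 = 52
-1728 * (4 a)^3 = -1728 * (4*20)^3 mod 53 = 49
j = 49 * 52^(-1) mod 53 = 4

j = 4 (mod 53)


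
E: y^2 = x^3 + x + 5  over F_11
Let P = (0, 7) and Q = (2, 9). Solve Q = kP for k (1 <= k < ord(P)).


Enumerate multiples of P until we hit Q = (2, 9):
  1P = (0, 7)
  2P = (5, 6)
  3P = (10, 6)
  4P = (2, 2)
  5P = (7, 5)
  6P = (7, 6)
  7P = (2, 9)
Match found at i = 7.

k = 7


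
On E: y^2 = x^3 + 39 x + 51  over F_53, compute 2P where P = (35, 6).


Doubling: s = (3 x1^2 + a) / (2 y1)
s = (3*35^2 + 39) / (2*6) mod 53 = 18
x3 = s^2 - 2 x1 mod 53 = 18^2 - 2*35 = 42
y3 = s (x1 - x3) - y1 mod 53 = 18 * (35 - 42) - 6 = 27

2P = (42, 27)


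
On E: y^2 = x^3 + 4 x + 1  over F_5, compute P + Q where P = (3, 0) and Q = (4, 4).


P != Q, so use the chord formula.
s = (y2 - y1) / (x2 - x1) = (4) / (1) mod 5 = 4
x3 = s^2 - x1 - x2 mod 5 = 4^2 - 3 - 4 = 4
y3 = s (x1 - x3) - y1 mod 5 = 4 * (3 - 4) - 0 = 1

P + Q = (4, 1)


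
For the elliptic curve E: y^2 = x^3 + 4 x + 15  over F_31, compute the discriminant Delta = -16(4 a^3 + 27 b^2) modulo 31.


4 a^3 + 27 b^2 = 4*4^3 + 27*15^2 = 256 + 6075 = 6331
Delta = -16 * (6331) = -101296
Delta mod 31 = 12

Delta = 12 (mod 31)


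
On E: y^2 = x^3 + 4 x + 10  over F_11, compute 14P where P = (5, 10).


k = 14 = 1110_2 (binary, LSB first: 0111)
Double-and-add from P = (5, 10):
  bit 0 = 0: acc unchanged = O
  bit 1 = 1: acc = O + (2, 9) = (2, 9)
  bit 2 = 1: acc = (2, 9) + (1, 9) = (8, 2)
  bit 3 = 1: acc = (8, 2) + (10, 4) = (5, 1)

14P = (5, 1)


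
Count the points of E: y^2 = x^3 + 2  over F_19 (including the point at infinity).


For each x in F_19, count y with y^2 = x^3 + 0 x + 2 mod 19:
  x = 4: RHS = 9, y in [3, 16]  -> 2 point(s)
  x = 6: RHS = 9, y in [3, 16]  -> 2 point(s)
  x = 8: RHS = 1, y in [1, 18]  -> 2 point(s)
  x = 9: RHS = 9, y in [3, 16]  -> 2 point(s)
  x = 12: RHS = 1, y in [1, 18]  -> 2 point(s)
  x = 18: RHS = 1, y in [1, 18]  -> 2 point(s)
Affine points: 12. Add the point at infinity: total = 13.

#E(F_19) = 13


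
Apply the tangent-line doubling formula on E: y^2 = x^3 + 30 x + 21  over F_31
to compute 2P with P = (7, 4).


Doubling: s = (3 x1^2 + a) / (2 y1)
s = (3*7^2 + 30) / (2*4) mod 31 = 26
x3 = s^2 - 2 x1 mod 31 = 26^2 - 2*7 = 11
y3 = s (x1 - x3) - y1 mod 31 = 26 * (7 - 11) - 4 = 16

2P = (11, 16)


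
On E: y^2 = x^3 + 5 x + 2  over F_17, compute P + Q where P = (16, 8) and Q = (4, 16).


P != Q, so use the chord formula.
s = (y2 - y1) / (x2 - x1) = (8) / (5) mod 17 = 5
x3 = s^2 - x1 - x2 mod 17 = 5^2 - 16 - 4 = 5
y3 = s (x1 - x3) - y1 mod 17 = 5 * (16 - 5) - 8 = 13

P + Q = (5, 13)


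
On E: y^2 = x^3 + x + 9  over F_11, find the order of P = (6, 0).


Compute successive multiples of P until we hit O:
  1P = (6, 0)
  2P = O

ord(P) = 2


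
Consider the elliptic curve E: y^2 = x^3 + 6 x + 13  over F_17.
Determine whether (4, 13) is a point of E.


Check whether y^2 = x^3 + 6 x + 13 (mod 17) for (x, y) = (4, 13).
LHS: y^2 = 13^2 mod 17 = 16
RHS: x^3 + 6 x + 13 = 4^3 + 6*4 + 13 mod 17 = 16
LHS = RHS

Yes, on the curve


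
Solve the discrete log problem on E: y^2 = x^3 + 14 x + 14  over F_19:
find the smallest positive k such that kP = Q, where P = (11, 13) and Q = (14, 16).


Enumerate multiples of P until we hit Q = (14, 16):
  1P = (11, 13)
  2P = (3, 8)
  3P = (14, 16)
Match found at i = 3.

k = 3


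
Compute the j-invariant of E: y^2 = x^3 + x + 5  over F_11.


Delta = -16(4 a^3 + 27 b^2) mod 11 = 4
-1728 * (4 a)^3 = -1728 * (4*1)^3 mod 11 = 2
j = 2 * 4^(-1) mod 11 = 6

j = 6 (mod 11)


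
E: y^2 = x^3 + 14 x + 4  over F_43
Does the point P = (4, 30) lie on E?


Check whether y^2 = x^3 + 14 x + 4 (mod 43) for (x, y) = (4, 30).
LHS: y^2 = 30^2 mod 43 = 40
RHS: x^3 + 14 x + 4 = 4^3 + 14*4 + 4 mod 43 = 38
LHS != RHS

No, not on the curve


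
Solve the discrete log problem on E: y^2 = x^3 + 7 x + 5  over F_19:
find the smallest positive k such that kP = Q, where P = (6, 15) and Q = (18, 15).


Enumerate multiples of P until we hit Q = (18, 15):
  1P = (6, 15)
  2P = (18, 15)
Match found at i = 2.

k = 2


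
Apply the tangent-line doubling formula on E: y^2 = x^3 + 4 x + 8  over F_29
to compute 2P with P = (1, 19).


Doubling: s = (3 x1^2 + a) / (2 y1)
s = (3*1^2 + 4) / (2*19) mod 29 = 4
x3 = s^2 - 2 x1 mod 29 = 4^2 - 2*1 = 14
y3 = s (x1 - x3) - y1 mod 29 = 4 * (1 - 14) - 19 = 16

2P = (14, 16)


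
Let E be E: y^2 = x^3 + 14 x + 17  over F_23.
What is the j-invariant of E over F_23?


Delta = -16(4 a^3 + 27 b^2) mod 23 = 8
-1728 * (4 a)^3 = -1728 * (4*14)^3 mod 23 = 13
j = 13 * 8^(-1) mod 23 = 16

j = 16 (mod 23)


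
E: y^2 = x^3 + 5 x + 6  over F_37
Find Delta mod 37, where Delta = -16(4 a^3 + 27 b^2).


4 a^3 + 27 b^2 = 4*5^3 + 27*6^2 = 500 + 972 = 1472
Delta = -16 * (1472) = -23552
Delta mod 37 = 17

Delta = 17 (mod 37)


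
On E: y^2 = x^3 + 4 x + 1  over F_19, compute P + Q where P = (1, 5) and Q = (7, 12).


P != Q, so use the chord formula.
s = (y2 - y1) / (x2 - x1) = (7) / (6) mod 19 = 17
x3 = s^2 - x1 - x2 mod 19 = 17^2 - 1 - 7 = 15
y3 = s (x1 - x3) - y1 mod 19 = 17 * (1 - 15) - 5 = 4

P + Q = (15, 4)


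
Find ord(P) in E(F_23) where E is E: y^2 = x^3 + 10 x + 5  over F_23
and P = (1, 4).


Compute successive multiples of P until we hit O:
  1P = (1, 4)
  2P = (1, 19)
  3P = O

ord(P) = 3


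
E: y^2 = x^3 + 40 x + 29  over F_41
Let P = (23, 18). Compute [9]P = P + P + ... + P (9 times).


k = 9 = 1001_2 (binary, LSB first: 1001)
Double-and-add from P = (23, 18):
  bit 0 = 1: acc = O + (23, 18) = (23, 18)
  bit 1 = 0: acc unchanged = (23, 18)
  bit 2 = 0: acc unchanged = (23, 18)
  bit 3 = 1: acc = (23, 18) + (18, 29) = (36, 27)

9P = (36, 27)
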